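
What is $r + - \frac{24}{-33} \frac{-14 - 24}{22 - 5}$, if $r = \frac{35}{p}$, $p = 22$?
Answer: $- \frac{13}{374} \approx -0.034759$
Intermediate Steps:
$r = \frac{35}{22} \approx 1.5909$
$r + - \frac{24}{-33} \frac{-14 - 24}{22 - 5} = \frac{35}{22} + - \frac{24}{-33} \frac{-14 - 24}{22 - 5} = \frac{35}{22} + \left(-24\right) \left(- \frac{1}{33}\right) \left(- \frac{38}{17}\right) = \frac{35}{22} + \frac{8 \left(\left(-38\right) \frac{1}{17}\right)}{11} = \frac{35}{22} + \frac{8}{11} \left(- \frac{38}{17}\right) = \frac{35}{22} - \frac{304}{187} = - \frac{13}{374}$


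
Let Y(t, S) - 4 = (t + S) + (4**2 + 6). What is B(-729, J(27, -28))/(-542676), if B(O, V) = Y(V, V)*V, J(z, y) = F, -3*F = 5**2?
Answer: 175/1221021 ≈ 0.00014332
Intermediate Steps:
F = -25/3 (F = -1/3*5**2 = -1/3*25 = -25/3 ≈ -8.3333)
Y(t, S) = 26 + S + t (Y(t, S) = 4 + ((t + S) + (4**2 + 6)) = 4 + ((S + t) + (16 + 6)) = 4 + ((S + t) + 22) = 4 + (22 + S + t) = 26 + S + t)
J(z, y) = -25/3
B(O, V) = V*(26 + 2*V) (B(O, V) = (26 + V + V)*V = (26 + 2*V)*V = V*(26 + 2*V))
B(-729, J(27, -28))/(-542676) = (2*(-25/3)*(13 - 25/3))/(-542676) = (2*(-25/3)*(14/3))*(-1/542676) = -700/9*(-1/542676) = 175/1221021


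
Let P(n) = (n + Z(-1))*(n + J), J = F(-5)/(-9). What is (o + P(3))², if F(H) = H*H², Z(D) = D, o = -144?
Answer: 984064/81 ≈ 12149.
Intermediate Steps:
F(H) = H³
J = 125/9 (J = (-5)³/(-9) = -125*(-⅑) = 125/9 ≈ 13.889)
P(n) = (-1 + n)*(125/9 + n) (P(n) = (n - 1)*(n + 125/9) = (-1 + n)*(125/9 + n))
(o + P(3))² = (-144 + (-125/9 + 3² + (116/9)*3))² = (-144 + (-125/9 + 9 + 116/3))² = (-144 + 304/9)² = (-992/9)² = 984064/81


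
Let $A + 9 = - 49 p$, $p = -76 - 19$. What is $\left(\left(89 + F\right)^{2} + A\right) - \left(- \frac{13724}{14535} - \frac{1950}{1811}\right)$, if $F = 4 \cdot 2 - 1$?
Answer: $\frac{364941029284}{26322885} \approx 13864.0$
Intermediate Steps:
$p = -95$ ($p = -76 - 19 = -95$)
$F = 7$ ($F = 8 - 1 = 7$)
$A = 4646$ ($A = -9 - -4655 = -9 + 4655 = 4646$)
$\left(\left(89 + F\right)^{2} + A\right) - \left(- \frac{13724}{14535} - \frac{1950}{1811}\right) = \left(\left(89 + 7\right)^{2} + 4646\right) - \left(- \frac{13724}{14535} - \frac{1950}{1811}\right) = \left(96^{2} + 4646\right) - - \frac{53197414}{26322885} = \left(9216 + 4646\right) + \left(\frac{1950}{1811} + \frac{13724}{14535}\right) = 13862 + \frac{53197414}{26322885} = \frac{364941029284}{26322885}$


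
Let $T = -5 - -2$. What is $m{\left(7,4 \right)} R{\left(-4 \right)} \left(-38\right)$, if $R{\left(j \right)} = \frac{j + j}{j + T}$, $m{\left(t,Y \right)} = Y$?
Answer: $- \frac{1216}{7} \approx -173.71$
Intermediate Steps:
$T = -3$ ($T = -5 + 2 = -3$)
$R{\left(j \right)} = \frac{2 j}{-3 + j}$ ($R{\left(j \right)} = \frac{j + j}{j - 3} = \frac{2 j}{-3 + j}$)
$m{\left(7,4 \right)} R{\left(-4 \right)} \left(-38\right) = 4 \cdot 2 \left(-4\right) \frac{1}{-3 - 4} \left(-38\right) = 4 \cdot 2 \left(-4\right) \frac{1}{-7} \left(-38\right) = 4 \cdot 2 \left(-4\right) \left(- \frac{1}{7}\right) \left(-38\right) = 4 \cdot \frac{8}{7} \left(-38\right) = \frac{32}{7} \left(-38\right) = - \frac{1216}{7}$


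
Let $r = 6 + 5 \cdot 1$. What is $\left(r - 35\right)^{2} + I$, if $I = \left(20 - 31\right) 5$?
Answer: $521$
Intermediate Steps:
$r = 11$ ($r = 6 + 5 = 11$)
$I = -55$ ($I = \left(-11\right) 5 = -55$)
$\left(r - 35\right)^{2} + I = \left(11 - 35\right)^{2} - 55 = \left(-24\right)^{2} - 55 = 576 - 55 = 521$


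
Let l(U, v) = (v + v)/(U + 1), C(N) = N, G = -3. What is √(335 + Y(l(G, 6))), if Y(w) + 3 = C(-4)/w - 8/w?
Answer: √334 ≈ 18.276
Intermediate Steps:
l(U, v) = 2*v/(1 + U) (l(U, v) = (2*v)/(1 + U) = 2*v/(1 + U))
Y(w) = -3 - 12/w (Y(w) = -3 + (-4/w - 8/w) = -3 - 12/w)
√(335 + Y(l(G, 6))) = √(335 + (-3 - 12/(2*6/(1 - 3)))) = √(335 + (-3 - 12/(2*6/(-2)))) = √(335 + (-3 - 12/(2*6*(-½)))) = √(335 + (-3 - 12/(-6))) = √(335 + (-3 - 12*(-⅙))) = √(335 + (-3 + 2)) = √(335 - 1) = √334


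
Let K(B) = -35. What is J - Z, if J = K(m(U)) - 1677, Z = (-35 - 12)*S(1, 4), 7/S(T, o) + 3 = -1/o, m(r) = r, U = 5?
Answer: -23572/13 ≈ -1813.2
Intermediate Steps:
S(T, o) = 7/(-3 - 1/o)
Z = 1316/13 (Z = (-35 - 12)*(-7*4/(1 + 3*4)) = -(-329)*4/(1 + 12) = -(-329)*4/13 = -47*(-28/13) = 1316/13 ≈ 101.23)
J = -1712 (J = -35 - 1677 = -1712)
J - Z = -1712 - 1*1316/13 = -1712 - 1316/13 = -23572/13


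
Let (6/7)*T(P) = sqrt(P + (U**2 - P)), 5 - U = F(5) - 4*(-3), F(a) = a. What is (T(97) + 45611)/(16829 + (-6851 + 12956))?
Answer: 45625/22934 ≈ 1.9894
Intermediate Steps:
U = -12 (U = 5 - (5 - 4*(-3)) = 5 - (5 + 12) = 5 - 1*17 = 5 - 17 = -12)
T(P) = 14 (T(P) = 7*sqrt(P + ((-12)**2 - P))/6 = 7*sqrt(P + (144 - P))/6 = 7*sqrt(144)/6 = (7/6)*12 = 14)
(T(97) + 45611)/(16829 + (-6851 + 12956)) = (14 + 45611)/(16829 + (-6851 + 12956)) = 45625/(16829 + 6105) = 45625/22934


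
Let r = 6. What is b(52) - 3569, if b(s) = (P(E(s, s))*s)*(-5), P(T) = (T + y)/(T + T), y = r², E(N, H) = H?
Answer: -3789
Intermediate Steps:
y = 36 (y = 6² = 36)
P(T) = (36 + T)/(2*T) (P(T) = (T + 36)/(T + T) = (36 + T)/((2*T)) = (36 + T)*(1/(2*T)) = (36 + T)/(2*T))
b(s) = -90 - 5*s/2 (b(s) = (((36 + s)/(2*s))*s)*(-5) = (18 + s/2)*(-5) = -90 - 5*s/2)
b(52) - 3569 = (-90 - 5/2*52) - 3569 = (-90 - 130) - 3569 = -220 - 3569 = -3789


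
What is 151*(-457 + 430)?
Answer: -4077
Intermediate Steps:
151*(-457 + 430) = 151*(-27) = -4077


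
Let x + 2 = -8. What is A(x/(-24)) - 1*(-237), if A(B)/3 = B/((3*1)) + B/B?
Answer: 2885/12 ≈ 240.42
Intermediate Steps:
x = -10 (x = -2 - 8 = -10)
A(B) = 3 + B (A(B) = 3*(B/((3*1)) + B/B) = 3*(B/3 + 1) = 3*(1 + B/3) = 3 + B)
A(x/(-24)) - 1*(-237) = (3 - 10/(-24)) - 1*(-237) = (3 - 10*(-1/24)) + 237 = (3 + 5/12) + 237 = 41/12 + 237 = 2885/12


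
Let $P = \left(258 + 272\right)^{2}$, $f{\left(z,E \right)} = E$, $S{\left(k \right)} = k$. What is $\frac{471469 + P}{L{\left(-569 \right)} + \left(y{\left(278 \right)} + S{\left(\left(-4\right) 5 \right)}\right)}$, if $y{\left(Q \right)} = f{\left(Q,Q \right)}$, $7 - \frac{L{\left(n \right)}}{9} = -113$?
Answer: $\frac{752369}{1338} \approx 562.31$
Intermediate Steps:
$L{\left(n \right)} = 1080$ ($L{\left(n \right)} = 63 - -1017 = 63 + 1017 = 1080$)
$y{\left(Q \right)} = Q$
$P = 280900$ ($P = 530^{2} = 280900$)
$\frac{471469 + P}{L{\left(-569 \right)} + \left(y{\left(278 \right)} + S{\left(\left(-4\right) 5 \right)}\right)} = \frac{471469 + 280900}{1080 + \left(278 - 20\right)} = \frac{752369}{1080 + \left(278 - 20\right)} = \frac{752369}{1080 + 258} = \frac{752369}{1338}$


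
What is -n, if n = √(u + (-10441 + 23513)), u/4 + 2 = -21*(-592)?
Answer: -2*√15698 ≈ -250.58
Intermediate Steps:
u = 49720 (u = -8 + 4*(-21*(-592)) = -8 + 4*12432 = -8 + 49728 = 49720)
n = 2*√15698 (n = √(49720 + (-10441 + 23513)) = √(49720 + 13072) = √62792 = 2*√15698 ≈ 250.58)
-n = -2*√15698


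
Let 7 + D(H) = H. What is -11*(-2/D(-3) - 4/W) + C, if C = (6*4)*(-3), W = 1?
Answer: -151/5 ≈ -30.200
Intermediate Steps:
D(H) = -7 + H
C = -72 (C = 24*(-3) = -72)
-11*(-2/D(-3) - 4/W) + C = -11*(-2/(-7 - 3) - 4/1) - 72 = -11*(-2/(-10) - 4*1) - 72 = -11*(-2*(-⅒) - 4) - 72 = -11*(⅕ - 4) - 72 = -11*(-19/5) - 72 = 209/5 - 72 = -151/5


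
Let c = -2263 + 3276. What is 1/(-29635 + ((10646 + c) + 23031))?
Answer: 1/5055 ≈ 0.00019782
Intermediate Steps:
c = 1013
1/(-29635 + ((10646 + c) + 23031)) = 1/(-29635 + ((10646 + 1013) + 23031)) = 1/(-29635 + (11659 + 23031)) = 1/(-29635 + 34690) = 1/5055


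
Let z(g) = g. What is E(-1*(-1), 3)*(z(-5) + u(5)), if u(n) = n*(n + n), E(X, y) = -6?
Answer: -270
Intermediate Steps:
u(n) = 2*n² (u(n) = n*(2*n) = 2*n²)
E(-1*(-1), 3)*(z(-5) + u(5)) = -6*(-5 + 2*5²) = -6*(-5 + 2*25) = -6*(-5 + 50) = -6*45 = -270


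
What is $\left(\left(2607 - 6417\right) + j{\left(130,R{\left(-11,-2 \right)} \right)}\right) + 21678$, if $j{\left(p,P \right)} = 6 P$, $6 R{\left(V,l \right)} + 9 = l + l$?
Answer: $17855$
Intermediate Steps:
$R{\left(V,l \right)} = - \frac{3}{2} + \frac{l}{3}$ ($R{\left(V,l \right)} = - \frac{3}{2} + \frac{l + l}{6} = - \frac{3}{2} + \frac{2 l}{6} = - \frac{3}{2} + \frac{l}{3}$)
$\left(\left(2607 - 6417\right) + j{\left(130,R{\left(-11,-2 \right)} \right)}\right) + 21678 = \left(\left(2607 - 6417\right) + 6 \left(- \frac{3}{2} + \frac{1}{3} \left(-2\right)\right)\right) + 21678 = \left(-3810 + 6 \left(- \frac{3}{2} - \frac{2}{3}\right)\right) + 21678 = \left(-3810 + 6 \left(- \frac{13}{6}\right)\right) + 21678 = \left(-3810 - 13\right) + 21678 = -3823 + 21678 = 17855$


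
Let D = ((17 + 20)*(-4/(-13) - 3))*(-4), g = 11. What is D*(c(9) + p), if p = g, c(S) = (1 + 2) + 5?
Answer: 98420/13 ≈ 7570.8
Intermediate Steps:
c(S) = 8 (c(S) = 3 + 5 = 8)
D = 5180/13 (D = (37*(-4*(-1/13) - 3))*(-4) = (37*(4/13 - 3))*(-4) = (37*(-35/13))*(-4) = -1295/13*(-4) = 5180/13 ≈ 398.46)
p = 11
D*(c(9) + p) = 5180*(8 + 11)/13 = (5180/13)*19 = 98420/13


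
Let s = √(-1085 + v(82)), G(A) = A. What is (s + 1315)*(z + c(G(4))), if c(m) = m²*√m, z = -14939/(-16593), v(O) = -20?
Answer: 717878225/16593 + 545915*I*√1105/16593 ≈ 43264.0 + 1093.7*I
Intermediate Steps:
z = 14939/16593 (z = -14939*(-1/16593) = 14939/16593 ≈ 0.90032)
c(m) = m^(5/2)
s = I*√1105 (s = √(-1085 - 20) = √(-1105) = I*√1105 ≈ 33.242*I)
(s + 1315)*(z + c(G(4))) = (I*√1105 + 1315)*(14939/16593 + 4^(5/2)) = (1315 + I*√1105)*(14939/16593 + 32) = (1315 + I*√1105)*(545915/16593) = 717878225/16593 + 545915*I*√1105/16593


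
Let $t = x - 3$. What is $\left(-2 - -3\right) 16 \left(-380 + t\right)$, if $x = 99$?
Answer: $-4544$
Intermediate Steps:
$t = 96$ ($t = 99 - 3 = 96$)
$\left(-2 - -3\right) 16 \left(-380 + t\right) = \left(-2 - -3\right) 16 \left(-380 + 96\right) = \left(-2 + 3\right) 16 \left(-284\right) = 1 \cdot 16 \left(-284\right) = 16 \left(-284\right) = -4544$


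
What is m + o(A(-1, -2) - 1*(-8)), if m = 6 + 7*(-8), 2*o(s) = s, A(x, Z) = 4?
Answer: -44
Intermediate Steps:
o(s) = s/2
m = -50 (m = 6 - 56 = -50)
m + o(A(-1, -2) - 1*(-8)) = -50 + (4 - 1*(-8))/2 = -50 + (4 + 8)/2 = -50 + (1/2)*12 = -50 + 6 = -44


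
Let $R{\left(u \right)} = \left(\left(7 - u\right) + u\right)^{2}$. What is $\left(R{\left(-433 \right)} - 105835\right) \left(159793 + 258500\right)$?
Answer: $-44249543298$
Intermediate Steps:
$R{\left(u \right)} = 49$ ($R{\left(u \right)} = 7^{2} = 49$)
$\left(R{\left(-433 \right)} - 105835\right) \left(159793 + 258500\right) = \left(49 - 105835\right) \left(159793 + 258500\right) = \left(-105786\right) 418293 = -44249543298$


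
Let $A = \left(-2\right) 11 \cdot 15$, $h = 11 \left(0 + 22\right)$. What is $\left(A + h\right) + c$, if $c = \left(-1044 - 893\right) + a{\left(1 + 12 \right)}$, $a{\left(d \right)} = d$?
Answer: $-2012$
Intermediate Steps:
$h = 242$ ($h = 11 \cdot 22 = 242$)
$A = -330$ ($A = \left(-22\right) 15 = -330$)
$c = -1924$ ($c = \left(-1044 - 893\right) + \left(1 + 12\right) = -1937 + 13 = -1924$)
$\left(A + h\right) + c = \left(-330 + 242\right) - 1924 = -88 - 1924 = -2012$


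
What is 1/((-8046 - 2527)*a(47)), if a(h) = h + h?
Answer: -1/993862 ≈ -1.0062e-6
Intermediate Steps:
a(h) = 2*h
1/((-8046 - 2527)*a(47)) = 1/((-8046 - 2527)*((2*47))) = 1/(-10573*94) = -1/10573*1/94 = -1/993862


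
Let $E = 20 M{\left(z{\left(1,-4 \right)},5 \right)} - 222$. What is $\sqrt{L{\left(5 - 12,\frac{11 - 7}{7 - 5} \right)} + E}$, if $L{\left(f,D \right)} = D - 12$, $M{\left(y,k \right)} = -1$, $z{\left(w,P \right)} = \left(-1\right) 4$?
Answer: $6 i \sqrt{7} \approx 15.875 i$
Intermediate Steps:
$z{\left(w,P \right)} = -4$
$L{\left(f,D \right)} = -12 + D$
$E = -242$ ($E = 20 \left(-1\right) - 222 = -20 - 222 = -242$)
$\sqrt{L{\left(5 - 12,\frac{11 - 7}{7 - 5} \right)} + E} = \sqrt{\left(-12 + \frac{11 - 7}{7 - 5}\right) - 242} = \sqrt{\left(-12 + \frac{4}{2}\right) - 242} = \sqrt{\left(-12 + 4 \cdot \frac{1}{2}\right) - 242} = \sqrt{\left(-12 + 2\right) - 242} = \sqrt{-10 - 242} = \sqrt{-252} = 6 i \sqrt{7}$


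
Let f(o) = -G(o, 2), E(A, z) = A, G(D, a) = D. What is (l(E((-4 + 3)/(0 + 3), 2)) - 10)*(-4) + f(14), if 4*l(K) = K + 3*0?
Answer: 79/3 ≈ 26.333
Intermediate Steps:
f(o) = -o
l(K) = K/4 (l(K) = (K + 3*0)/4 = (K + 0)/4 = K/4)
(l(E((-4 + 3)/(0 + 3), 2)) - 10)*(-4) + f(14) = (((-4 + 3)/(0 + 3))/4 - 10)*(-4) - 1*14 = ((-1/3)/4 - 10)*(-4) - 14 = ((-1*⅓)/4 - 10)*(-4) - 14 = ((¼)*(-⅓) - 10)*(-4) - 14 = (-1/12 - 10)*(-4) - 14 = -121/12*(-4) - 14 = 121/3 - 14 = 79/3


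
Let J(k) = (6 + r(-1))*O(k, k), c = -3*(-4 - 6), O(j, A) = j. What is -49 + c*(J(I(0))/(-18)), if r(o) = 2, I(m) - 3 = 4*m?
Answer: -89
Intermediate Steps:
I(m) = 3 + 4*m
c = 30 (c = -3*(-10) = 30)
J(k) = 8*k (J(k) = (6 + 2)*k = 8*k)
-49 + c*(J(I(0))/(-18)) = -49 + 30*((8*(3 + 4*0))/(-18)) = -49 + 30*((8*(3 + 0))*(-1/18)) = -49 + 30*((8*3)*(-1/18)) = -49 + 30*(24*(-1/18)) = -49 + 30*(-4/3) = -49 - 40 = -89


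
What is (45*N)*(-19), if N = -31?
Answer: 26505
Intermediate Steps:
(45*N)*(-19) = (45*(-31))*(-19) = -1395*(-19) = 26505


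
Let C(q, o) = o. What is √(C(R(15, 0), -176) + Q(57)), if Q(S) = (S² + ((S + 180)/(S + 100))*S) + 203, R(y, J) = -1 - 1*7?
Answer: 3*√9207893/157 ≈ 57.983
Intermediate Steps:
R(y, J) = -8 (R(y, J) = -1 - 7 = -8)
Q(S) = 203 + S² + S*(180 + S)/(100 + S) (Q(S) = (S² + ((180 + S)/(100 + S))*S) + 203 = (S² + S*(180 + S)/(100 + S)) + 203 = 203 + S² + S*(180 + S)/(100 + S))
√(C(R(15, 0), -176) + Q(57)) = √(-176 + (20300 + 57³ + 101*57² + 383*57)/(100 + 57)) = √(-176 + (20300 + 185193 + 101*3249 + 21831)/157) = √(-176 + (20300 + 185193 + 328149 + 21831)/157) = √(-176 + (1/157)*555473) = √(-176 + 555473/157) = √(527841/157) = 3*√9207893/157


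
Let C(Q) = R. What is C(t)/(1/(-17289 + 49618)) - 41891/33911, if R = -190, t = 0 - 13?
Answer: -208298698501/33911 ≈ -6.1425e+6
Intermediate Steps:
t = -13
C(Q) = -190
C(t)/(1/(-17289 + 49618)) - 41891/33911 = -190/(1/(-17289 + 49618)) - 41891/33911 = -190/(1/32329) - 41891*1/33911 = -190/1/32329 - 41891/33911 = -190*32329 - 41891/33911 = -6142510 - 41891/33911 = -208298698501/33911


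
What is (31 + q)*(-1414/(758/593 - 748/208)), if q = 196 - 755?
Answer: -7673970304/23825 ≈ -3.2210e+5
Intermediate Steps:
q = -559
(31 + q)*(-1414/(758/593 - 748/208)) = (31 - 559)*(-1414/(758/593 - 748/208)) = -(-746592)/(758*(1/593) - 748*1/208) = -(-746592)/(758/593 - 187/52) = -(-746592)/(-71475/30836) = -(-746592)*(-30836)/71475 = -528*43602104/71475 = -7673970304/23825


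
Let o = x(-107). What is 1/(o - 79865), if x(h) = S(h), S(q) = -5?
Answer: -1/79870 ≈ -1.2520e-5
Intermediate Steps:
x(h) = -5
o = -5
1/(o - 79865) = 1/(-5 - 79865) = 1/(-79870) = -1/79870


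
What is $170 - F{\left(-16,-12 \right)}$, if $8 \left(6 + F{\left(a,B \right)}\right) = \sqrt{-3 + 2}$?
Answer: $176 - \frac{i}{8} \approx 176.0 - 0.125 i$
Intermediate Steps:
$F{\left(a,B \right)} = -6 + \frac{i}{8}$ ($F{\left(a,B \right)} = -6 + \frac{\sqrt{-3 + 2}}{8} = -6 + \frac{\sqrt{-1}}{8} = -6 + \frac{i}{8}$)
$170 - F{\left(-16,-12 \right)} = 170 - \left(-6 + \frac{i}{8}\right) = 170 + \left(6 - \frac{i}{8}\right) = 176 - \frac{i}{8}$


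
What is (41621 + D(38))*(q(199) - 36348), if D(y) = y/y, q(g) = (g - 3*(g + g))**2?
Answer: 39693944094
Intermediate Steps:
q(g) = 25*g**2 (q(g) = (g - 6*g)**2 = (-5*g)**2 = 25*g**2)
D(y) = 1
(41621 + D(38))*(q(199) - 36348) = (41621 + 1)*(25*199**2 - 36348) = 41622*(25*39601 - 36348) = 41622*(990025 - 36348) = 41622*953677 = 39693944094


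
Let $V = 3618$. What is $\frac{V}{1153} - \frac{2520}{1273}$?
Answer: $\frac{1700154}{1467769} \approx 1.1583$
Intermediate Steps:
$\frac{V}{1153} - \frac{2520}{1273} = \frac{3618}{1153} - \frac{2520}{1273} = \frac{1700154}{1467769}$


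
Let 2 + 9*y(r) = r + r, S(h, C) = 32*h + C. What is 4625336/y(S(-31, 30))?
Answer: -2312668/107 ≈ -21614.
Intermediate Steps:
S(h, C) = C + 32*h
y(r) = -2/9 + 2*r/9 (y(r) = -2/9 + (r + r)/9 = -2/9 + (2*r)/9 = -2/9 + 2*r/9)
4625336/y(S(-31, 30)) = 4625336/(-2/9 + 2*(30 + 32*(-31))/9) = 4625336/(-2/9 + 2*(30 - 992)/9) = 4625336/(-2/9 + (2/9)*(-962)) = 4625336/(-2/9 - 1924/9) = 4625336/(-214) = 4625336*(-1/214) = -2312668/107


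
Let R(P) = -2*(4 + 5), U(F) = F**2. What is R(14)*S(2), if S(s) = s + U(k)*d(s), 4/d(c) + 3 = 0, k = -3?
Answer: 180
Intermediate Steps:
d(c) = -4/3 (d(c) = 4/(-3 + 0) = 4/(-3) = 4*(-1/3) = -4/3)
R(P) = -18 (R(P) = -2*9 = -18)
S(s) = -12 + s (S(s) = s + (-3)**2*(-4/3) = s + 9*(-4/3) = s - 12 = -12 + s)
R(14)*S(2) = -18*(-12 + 2) = -18*(-10) = 180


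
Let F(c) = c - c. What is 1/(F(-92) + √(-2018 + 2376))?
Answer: √358/358 ≈ 0.052852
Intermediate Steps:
F(c) = 0
1/(F(-92) + √(-2018 + 2376)) = 1/(0 + √(-2018 + 2376)) = 1/(0 + √358) = 1/(√358) = √358/358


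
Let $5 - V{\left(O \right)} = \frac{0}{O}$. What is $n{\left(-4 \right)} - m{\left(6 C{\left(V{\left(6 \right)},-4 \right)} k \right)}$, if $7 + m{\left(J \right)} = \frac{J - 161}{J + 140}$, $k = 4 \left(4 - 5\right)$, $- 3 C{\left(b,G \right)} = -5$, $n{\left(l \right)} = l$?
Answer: $\frac{501}{100} \approx 5.01$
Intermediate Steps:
$V{\left(O \right)} = 5$ ($V{\left(O \right)} = 5 - \frac{0}{O} = 5 - 0 = 5 + 0 = 5$)
$C{\left(b,G \right)} = \frac{5}{3}$ ($C{\left(b,G \right)} = \left(- \frac{1}{3}\right) \left(-5\right) = \frac{5}{3}$)
$k = -4$ ($k = 4 \left(-1\right) = -4$)
$m{\left(J \right)} = -7 + \frac{-161 + J}{140 + J}$ ($m{\left(J \right)} = -7 + \frac{J - 161}{J + 140} = -7 + \frac{-161 + J}{140 + J}$)
$n{\left(-4 \right)} - m{\left(6 C{\left(V{\left(6 \right)},-4 \right)} k \right)} = -4 - \frac{-1141 - 6 \cdot 6 \cdot \frac{5}{3} \left(-4\right)}{140 + 6 \cdot \frac{5}{3} \left(-4\right)} = -4 - \frac{-1141 - 6 \cdot 10 \left(-4\right)}{140 + 10 \left(-4\right)} = -4 - \frac{-1141 - -240}{140 - 40} = -4 - \frac{-1141 + 240}{100} = -4 - \frac{1}{100} \left(-901\right) = -4 - - \frac{901}{100} = -4 + \frac{901}{100} = \frac{501}{100}$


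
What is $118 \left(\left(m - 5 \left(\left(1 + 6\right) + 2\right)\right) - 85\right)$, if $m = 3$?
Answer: $-14986$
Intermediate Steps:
$118 \left(\left(m - 5 \left(\left(1 + 6\right) + 2\right)\right) - 85\right) = 118 \left(\left(3 - 5 \left(\left(1 + 6\right) + 2\right)\right) - 85\right) = 118 \left(\left(3 - 5 \left(7 + 2\right)\right) - 85\right) = 118 \left(\left(3 - 45\right) - 85\right) = 118 \left(-42 - 85\right) = 118 \left(-127\right) = -14986$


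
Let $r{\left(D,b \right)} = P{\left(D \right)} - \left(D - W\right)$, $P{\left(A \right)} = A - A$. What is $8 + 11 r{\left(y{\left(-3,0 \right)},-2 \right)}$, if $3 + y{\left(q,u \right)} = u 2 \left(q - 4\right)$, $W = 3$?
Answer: $74$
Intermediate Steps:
$P{\left(A \right)} = 0$
$y{\left(q,u \right)} = -3 + 2 u \left(-4 + q\right)$ ($y{\left(q,u \right)} = -3 + u 2 \left(q - 4\right) = -3 + 2 u \left(-4 + q\right)$)
$r{\left(D,b \right)} = 3 - D$ ($r{\left(D,b \right)} = 0 - \left(-3 + D\right) = 3 - D$)
$8 + 11 r{\left(y{\left(-3,0 \right)},-2 \right)} = 8 + 11 \left(3 - \left(-3 - 0 + 2 \left(-3\right) 0\right)\right) = 8 + 11 \left(3 - \left(-3 + 0 + 0\right)\right) = 8 + 11 \left(3 - -3\right) = 8 + 11 \left(3 + 3\right) = 8 + 11 \cdot 6 = 8 + 66 = 74$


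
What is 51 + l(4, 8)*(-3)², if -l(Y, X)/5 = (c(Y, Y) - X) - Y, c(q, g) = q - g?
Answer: 591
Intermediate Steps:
l(Y, X) = 5*X + 5*Y (l(Y, X) = -5*(((Y - Y) - X) - Y) = -5*((0 - X) - Y) = -5*(-X - Y) = 5*X + 5*Y)
51 + l(4, 8)*(-3)² = 51 + (5*8 + 5*4)*(-3)² = 51 + (40 + 20)*9 = 51 + 60*9 = 51 + 540 = 591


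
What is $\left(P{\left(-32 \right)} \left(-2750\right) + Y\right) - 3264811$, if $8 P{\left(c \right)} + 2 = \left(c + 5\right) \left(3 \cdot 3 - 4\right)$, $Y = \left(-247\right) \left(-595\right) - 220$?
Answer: $- \frac{12283889}{4} \approx -3.071 \cdot 10^{6}$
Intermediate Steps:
$Y = 146745$ ($Y = 146965 - 220 = 146745$)
$P{\left(c \right)} = \frac{23}{8} + \frac{5 c}{8}$ ($P{\left(c \right)} = - \frac{1}{4} + \frac{\left(c + 5\right) \left(3 \cdot 3 - 4\right)}{8} = - \frac{1}{4} + \frac{\left(5 + c\right) \left(9 - 4\right)}{8} = - \frac{1}{4} + \frac{\left(5 + c\right) 5}{8} = - \frac{1}{4} + \frac{25 + 5 c}{8} = - \frac{1}{4} + \left(\frac{25}{8} + \frac{5 c}{8}\right) = \frac{23}{8} + \frac{5 c}{8}$)
$\left(P{\left(-32 \right)} \left(-2750\right) + Y\right) - 3264811 = \left(\left(\frac{23}{8} + \frac{5}{8} \left(-32\right)\right) \left(-2750\right) + 146745\right) - 3264811 = \left(\left(\frac{23}{8} - 20\right) \left(-2750\right) + 146745\right) - 3264811 = \left(\left(- \frac{137}{8}\right) \left(-2750\right) + 146745\right) - 3264811 = \left(\frac{188375}{4} + 146745\right) - 3264811 = \frac{775355}{4} - 3264811 = - \frac{12283889}{4}$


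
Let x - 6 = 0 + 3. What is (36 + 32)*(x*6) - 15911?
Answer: -12239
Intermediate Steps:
x = 9 (x = 6 + (0 + 3) = 6 + 3 = 9)
(36 + 32)*(x*6) - 15911 = (36 + 32)*(9*6) - 15911 = 68*54 - 15911 = 3672 - 15911 = -12239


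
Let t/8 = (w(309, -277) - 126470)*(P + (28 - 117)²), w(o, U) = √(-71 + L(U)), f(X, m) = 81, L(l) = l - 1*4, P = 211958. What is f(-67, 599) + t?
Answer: -222464776959 + 7036128*I*√22 ≈ -2.2246e+11 + 3.3002e+7*I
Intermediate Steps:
L(l) = -4 + l (L(l) = l - 4 = -4 + l)
w(o, U) = √(-75 + U) (w(o, U) = √(-71 + (-4 + U)) = √(-75 + U))
t = -222464777040 + 7036128*I*√22 (t = 8*((√(-75 - 277) - 126470)*(211958 + (28 - 117)²)) = 8*((√(-352) - 126470)*(211958 + (-89)²)) = 8*((4*I*√22 - 126470)*(211958 + 7921)) = 8*((-126470 + 4*I*√22)*219879) = 8*(-27808097130 + 879516*I*√22) = -222464777040 + 7036128*I*√22 ≈ -2.2246e+11 + 3.3002e+7*I)
f(-67, 599) + t = 81 + (-222464777040 + 7036128*I*√22) = -222464776959 + 7036128*I*√22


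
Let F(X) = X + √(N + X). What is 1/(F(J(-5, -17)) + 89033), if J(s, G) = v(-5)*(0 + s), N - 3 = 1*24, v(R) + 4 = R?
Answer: 44539/3967445006 - 3*√2/3967445006 ≈ 1.1225e-5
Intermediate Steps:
v(R) = -4 + R
N = 27 (N = 3 + 1*24 = 3 + 24 = 27)
J(s, G) = -9*s (J(s, G) = (-4 - 5)*(0 + s) = -9*s)
F(X) = X + √(27 + X)
1/(F(J(-5, -17)) + 89033) = 1/((-9*(-5) + √(27 - 9*(-5))) + 89033) = 1/((45 + √(27 + 45)) + 89033) = 1/((45 + √72) + 89033) = 1/((45 + 6*√2) + 89033) = 1/(89078 + 6*√2)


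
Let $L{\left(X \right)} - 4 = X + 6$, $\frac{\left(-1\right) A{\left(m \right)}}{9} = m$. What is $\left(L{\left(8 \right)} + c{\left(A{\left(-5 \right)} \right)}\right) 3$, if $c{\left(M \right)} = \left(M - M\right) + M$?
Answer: $189$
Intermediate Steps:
$A{\left(m \right)} = - 9 m$
$L{\left(X \right)} = 10 + X$ ($L{\left(X \right)} = 4 + \left(X + 6\right) = 4 + \left(6 + X\right) = 10 + X$)
$c{\left(M \right)} = M$ ($c{\left(M \right)} = 0 + M = M$)
$\left(L{\left(8 \right)} + c{\left(A{\left(-5 \right)} \right)}\right) 3 = \left(\left(10 + 8\right) - -45\right) 3 = \left(18 + 45\right) 3 = 63 \cdot 3 = 189$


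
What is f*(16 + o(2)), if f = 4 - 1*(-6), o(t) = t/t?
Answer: 170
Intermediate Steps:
o(t) = 1
f = 10 (f = 4 + 6 = 10)
f*(16 + o(2)) = 10*(16 + 1) = 10*17 = 170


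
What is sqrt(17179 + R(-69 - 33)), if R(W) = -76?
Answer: sqrt(17103) ≈ 130.78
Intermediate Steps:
sqrt(17179 + R(-69 - 33)) = sqrt(17179 - 76) = sqrt(17103)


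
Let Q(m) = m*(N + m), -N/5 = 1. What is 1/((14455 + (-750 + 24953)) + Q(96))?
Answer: 1/47394 ≈ 2.1100e-5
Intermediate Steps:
N = -5 (N = -5*1 = -5)
Q(m) = m*(-5 + m)
1/((14455 + (-750 + 24953)) + Q(96)) = 1/((14455 + (-750 + 24953)) + 96*(-5 + 96)) = 1/((14455 + 24203) + 96*91) = 1/(38658 + 8736) = 1/47394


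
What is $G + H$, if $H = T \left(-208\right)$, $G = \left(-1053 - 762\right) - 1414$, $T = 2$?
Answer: $-3645$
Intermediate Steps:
$G = -3229$ ($G = -1815 - 1414 = -3229$)
$H = -416$ ($H = 2 \left(-208\right) = -416$)
$G + H = -3229 - 416 = -3645$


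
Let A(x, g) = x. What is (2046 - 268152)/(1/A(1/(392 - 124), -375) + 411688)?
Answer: -133053/205978 ≈ -0.64596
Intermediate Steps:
(2046 - 268152)/(1/A(1/(392 - 124), -375) + 411688) = (2046 - 268152)/(1/(1/(392 - 124)) + 411688) = -266106/(1/(1/268) + 411688) = -266106/(268 + 411688) = -266106/411956 = -266106*1/411956 = -133053/205978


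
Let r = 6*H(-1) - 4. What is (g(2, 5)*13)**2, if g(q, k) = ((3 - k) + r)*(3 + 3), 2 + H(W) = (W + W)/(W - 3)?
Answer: 1368900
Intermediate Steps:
H(W) = -2 + 2*W/(-3 + W) (H(W) = -2 + (W + W)/(W - 3) = -2 + (2*W)/(-3 + W) = -2 + 2*W/(-3 + W))
r = -13 (r = 6*(6/(-3 - 1)) - 4 = 6*(6/(-4)) - 4 = 6*(6*(-1/4)) - 4 = 6*(-3/2) - 4 = -9 - 4 = -13)
g(q, k) = -60 - 6*k (g(q, k) = ((3 - k) - 13)*(3 + 3) = (-10 - k)*6 = -60 - 6*k)
(g(2, 5)*13)**2 = ((-60 - 6*5)*13)**2 = ((-60 - 30)*13)**2 = (-90*13)**2 = (-1170)**2 = 1368900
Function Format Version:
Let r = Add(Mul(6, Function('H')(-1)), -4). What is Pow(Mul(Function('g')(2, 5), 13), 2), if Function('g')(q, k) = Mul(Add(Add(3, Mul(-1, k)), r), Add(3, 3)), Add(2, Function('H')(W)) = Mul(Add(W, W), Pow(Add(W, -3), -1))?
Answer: 1368900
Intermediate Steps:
Function('H')(W) = Add(-2, Mul(2, W, Pow(Add(-3, W), -1))) (Function('H')(W) = Add(-2, Mul(Add(W, W), Pow(Add(W, -3), -1))) = Add(-2, Mul(Mul(2, W), Pow(Add(-3, W), -1))) = Add(-2, Mul(2, W, Pow(Add(-3, W), -1))))
r = -13 (r = Add(Mul(6, Mul(6, Pow(Add(-3, -1), -1))), -4) = Add(Mul(6, Mul(6, Pow(-4, -1))), -4) = Add(Mul(6, Mul(6, Rational(-1, 4))), -4) = Add(Mul(6, Rational(-3, 2)), -4) = Add(-9, -4) = -13)
Function('g')(q, k) = Add(-60, Mul(-6, k)) (Function('g')(q, k) = Mul(Add(Add(3, Mul(-1, k)), -13), Add(3, 3)) = Mul(Add(-10, Mul(-1, k)), 6) = Add(-60, Mul(-6, k)))
Pow(Mul(Function('g')(2, 5), 13), 2) = Pow(Mul(Add(-60, Mul(-6, 5)), 13), 2) = Pow(Mul(Add(-60, -30), 13), 2) = Pow(Mul(-90, 13), 2) = Pow(-1170, 2) = 1368900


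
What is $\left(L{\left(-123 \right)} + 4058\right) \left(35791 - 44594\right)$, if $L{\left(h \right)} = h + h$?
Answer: $-33557036$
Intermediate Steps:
$L{\left(h \right)} = 2 h$
$\left(L{\left(-123 \right)} + 4058\right) \left(35791 - 44594\right) = \left(2 \left(-123\right) + 4058\right) \left(35791 - 44594\right) = \left(-246 + 4058\right) \left(-8803\right) = 3812 \left(-8803\right) = -33557036$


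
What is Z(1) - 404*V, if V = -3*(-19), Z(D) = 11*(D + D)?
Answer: -23006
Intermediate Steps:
Z(D) = 22*D (Z(D) = 11*(2*D) = 22*D)
V = 57
Z(1) - 404*V = 22*1 - 404*57 = 22 - 23028 = -23006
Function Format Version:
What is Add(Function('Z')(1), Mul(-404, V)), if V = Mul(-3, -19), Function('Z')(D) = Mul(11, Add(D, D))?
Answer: -23006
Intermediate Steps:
Function('Z')(D) = Mul(22, D) (Function('Z')(D) = Mul(11, Mul(2, D)) = Mul(22, D))
V = 57
Add(Function('Z')(1), Mul(-404, V)) = Add(Mul(22, 1), Mul(-404, 57)) = Add(22, -23028) = -23006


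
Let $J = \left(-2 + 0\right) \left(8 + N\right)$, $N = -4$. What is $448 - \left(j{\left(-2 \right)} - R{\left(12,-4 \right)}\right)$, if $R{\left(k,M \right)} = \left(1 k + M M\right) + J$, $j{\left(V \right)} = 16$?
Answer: $452$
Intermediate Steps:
$J = -8$ ($J = \left(-2 + 0\right) \left(8 - 4\right) = \left(-2\right) 4 = -8$)
$R{\left(k,M \right)} = -8 + k + M^{2}$ ($R{\left(k,M \right)} = \left(1 k + M M\right) - 8 = \left(k + M^{2}\right) - 8 = -8 + k + M^{2}$)
$448 - \left(j{\left(-2 \right)} - R{\left(12,-4 \right)}\right) = 448 - \left(16 - \left(-8 + 12 + \left(-4\right)^{2}\right)\right) = 448 - \left(16 - \left(-8 + 12 + 16\right)\right) = 448 - \left(16 - 20\right) = 448 - -4 = 448 + 4 = 452$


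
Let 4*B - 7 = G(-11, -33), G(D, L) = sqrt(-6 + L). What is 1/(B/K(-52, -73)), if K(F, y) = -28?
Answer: -98/11 + 14*I*sqrt(39)/11 ≈ -8.9091 + 7.9482*I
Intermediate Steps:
B = 7/4 + I*sqrt(39)/4 (B = 7/4 + sqrt(-6 - 33)/4 = 7/4 + sqrt(-39)/4 = 7/4 + (I*sqrt(39))/4 = 7/4 + I*sqrt(39)/4 ≈ 1.75 + 1.5612*I)
1/(B/K(-52, -73)) = 1/((7/4 + I*sqrt(39)/4)/(-28)) = 1/((7/4 + I*sqrt(39)/4)*(-1/28)) = 1/(-1/16 - I*sqrt(39)/112)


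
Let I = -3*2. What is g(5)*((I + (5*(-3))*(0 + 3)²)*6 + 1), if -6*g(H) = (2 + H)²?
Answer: 41405/6 ≈ 6900.8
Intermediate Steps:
g(H) = -(2 + H)²/6
I = -6
g(5)*((I + (5*(-3))*(0 + 3)²)*6 + 1) = (-(2 + 5)²/6)*((-6 + (5*(-3))*(0 + 3)²)*6 + 1) = (-⅙*7²)*((-6 - 15*3²)*6 + 1) = (-⅙*49)*((-6 - 15*9)*6 + 1) = -49*((-6 - 135)*6 + 1)/6 = -49*(-141*6 + 1)/6 = -49*(-846 + 1)/6 = -49/6*(-845) = 41405/6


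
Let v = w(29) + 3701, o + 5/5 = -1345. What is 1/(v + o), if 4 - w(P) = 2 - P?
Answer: 1/2386 ≈ 0.00041911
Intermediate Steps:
o = -1346 (o = -1 - 1345 = -1346)
w(P) = 2 + P (w(P) = 4 - (2 - P) = 4 + (-2 + P) = 2 + P)
v = 3732 (v = (2 + 29) + 3701 = 31 + 3701 = 3732)
1/(v + o) = 1/(3732 - 1346) = 1/2386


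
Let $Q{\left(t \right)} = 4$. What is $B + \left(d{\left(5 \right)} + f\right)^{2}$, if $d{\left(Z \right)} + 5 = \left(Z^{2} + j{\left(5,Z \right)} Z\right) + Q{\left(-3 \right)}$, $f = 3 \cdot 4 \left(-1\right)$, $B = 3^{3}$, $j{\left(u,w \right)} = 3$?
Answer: $756$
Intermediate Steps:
$B = 27$
$f = -12$ ($f = 12 \left(-1\right) = -12$)
$d{\left(Z \right)} = -1 + Z^{2} + 3 Z$ ($d{\left(Z \right)} = -5 + \left(\left(Z^{2} + 3 Z\right) + 4\right) = -5 + \left(4 + Z^{2} + 3 Z\right) = -1 + Z^{2} + 3 Z$)
$B + \left(d{\left(5 \right)} + f\right)^{2} = 27 + \left(\left(-1 + 5^{2} + 3 \cdot 5\right) - 12\right)^{2} = 27 + \left(\left(-1 + 25 + 15\right) - 12\right)^{2} = 27 + \left(39 - 12\right)^{2} = 27 + 27^{2} = 27 + 729 = 756$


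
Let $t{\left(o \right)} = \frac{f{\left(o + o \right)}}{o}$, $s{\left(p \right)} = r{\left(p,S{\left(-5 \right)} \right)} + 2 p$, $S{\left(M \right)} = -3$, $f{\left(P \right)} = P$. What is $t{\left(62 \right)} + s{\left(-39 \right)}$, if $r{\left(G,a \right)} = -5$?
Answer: $-81$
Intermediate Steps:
$s{\left(p \right)} = -5 + 2 p$
$t{\left(o \right)} = 2$ ($t{\left(o \right)} = \frac{o + o}{o} = \frac{2 o}{o} = 2$)
$t{\left(62 \right)} + s{\left(-39 \right)} = 2 + \left(-5 + 2 \left(-39\right)\right) = 2 - 83 = -81$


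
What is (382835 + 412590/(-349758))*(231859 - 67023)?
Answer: 216386344154120/3429 ≈ 6.3105e+10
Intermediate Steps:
(382835 + 412590/(-349758))*(231859 - 67023) = (382835 + 412590*(-1/349758))*164836 = (382835 - 4045/3429)*164836 = (1312737170/3429)*164836 = 216386344154120/3429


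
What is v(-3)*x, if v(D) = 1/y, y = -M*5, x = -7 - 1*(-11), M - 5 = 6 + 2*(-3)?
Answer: -4/25 ≈ -0.16000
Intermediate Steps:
M = 5 (M = 5 + (6 + 2*(-3)) = 5 + (6 - 6) = 5 + 0 = 5)
x = 4 (x = -7 + 11 = 4)
y = -25 (y = -1*5*5 = -5*5 = -25)
v(D) = -1/25 (v(D) = 1/(-25) = -1/25)
v(-3)*x = -1/25*4 = -4/25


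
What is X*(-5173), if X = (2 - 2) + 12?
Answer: -62076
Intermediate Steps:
X = 12 (X = 0 + 12 = 12)
X*(-5173) = 12*(-5173) = -62076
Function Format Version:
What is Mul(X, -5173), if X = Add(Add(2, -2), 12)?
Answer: -62076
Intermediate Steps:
X = 12 (X = Add(0, 12) = 12)
Mul(X, -5173) = Mul(12, -5173) = -62076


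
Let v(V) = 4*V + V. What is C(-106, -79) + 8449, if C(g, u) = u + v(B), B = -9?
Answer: 8325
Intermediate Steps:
v(V) = 5*V
C(g, u) = -45 + u (C(g, u) = u + 5*(-9) = u - 45 = -45 + u)
C(-106, -79) + 8449 = (-45 - 79) + 8449 = -124 + 8449 = 8325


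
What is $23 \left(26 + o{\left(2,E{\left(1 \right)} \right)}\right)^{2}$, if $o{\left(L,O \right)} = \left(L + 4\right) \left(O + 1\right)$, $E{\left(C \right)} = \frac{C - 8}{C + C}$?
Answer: $2783$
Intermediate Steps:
$E{\left(C \right)} = \frac{-8 + C}{2 C}$ ($E{\left(C \right)} = \frac{C - 8}{2 C} = \left(-8 + C\right) \frac{1}{2 C} = \frac{-8 + C}{2 C}$)
$o{\left(L,O \right)} = \left(1 + O\right) \left(4 + L\right)$ ($o{\left(L,O \right)} = \left(4 + L\right) \left(1 + O\right) = \left(1 + O\right) \left(4 + L\right)$)
$23 \left(26 + o{\left(2,E{\left(1 \right)} \right)}\right)^{2} = 23 \left(26 + \left(4 + 2 + 4 \frac{-8 + 1}{2 \cdot 1} + 2 \frac{-8 + 1}{2 \cdot 1}\right)\right)^{2} = 23 \left(26 + \left(4 + 2 + 4 \cdot \frac{1}{2} \cdot 1 \left(-7\right) + 2 \cdot \frac{1}{2} \cdot 1 \left(-7\right)\right)\right)^{2} = 23 \left(26 + \left(4 + 2 + 4 \left(- \frac{7}{2}\right) + 2 \left(- \frac{7}{2}\right)\right)\right)^{2} = 23 \left(26 + \left(4 + 2 - 14 - 7\right)\right)^{2} = 23 \left(26 - 15\right)^{2} = 23 \cdot 11^{2} = 23 \cdot 121 = 2783$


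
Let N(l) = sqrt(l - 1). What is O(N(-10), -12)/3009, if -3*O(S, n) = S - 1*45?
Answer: 5/1003 - I*sqrt(11)/9027 ≈ 0.004985 - 0.00036741*I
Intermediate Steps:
N(l) = sqrt(-1 + l)
O(S, n) = 15 - S/3 (O(S, n) = -(S - 1*45)/3 = -(S - 45)/3 = -(-45 + S)/3 = 15 - S/3)
O(N(-10), -12)/3009 = (15 - sqrt(-1 - 10)/3)/3009 = (15 - I*sqrt(11)/3)*(1/3009) = 5/1003 - I*sqrt(11)/9027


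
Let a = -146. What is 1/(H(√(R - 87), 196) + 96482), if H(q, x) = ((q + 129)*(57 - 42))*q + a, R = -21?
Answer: 877/86810157 - 215*I*√3/173620314 ≈ 1.0103e-5 - 2.1449e-6*I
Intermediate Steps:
H(q, x) = -146 + q*(1935 + 15*q) (H(q, x) = ((q + 129)*(57 - 42))*q - 146 = ((129 + q)*15)*q - 146 = (1935 + 15*q)*q - 146 = q*(1935 + 15*q) - 146 = -146 + q*(1935 + 15*q))
1/(H(√(R - 87), 196) + 96482) = 1/((-146 + 15*(√(-21 - 87))² + 1935*√(-21 - 87)) + 96482) = 1/((-146 + 15*(√(-108))² + 1935*√(-108)) + 96482) = 1/((-146 + 15*(6*I*√3)² + 1935*(6*I*√3)) + 96482) = 1/((-146 + 15*(-108) + 11610*I*√3) + 96482) = 1/((-146 - 1620 + 11610*I*√3) + 96482) = 1/((-1766 + 11610*I*√3) + 96482) = 1/(94716 + 11610*I*√3)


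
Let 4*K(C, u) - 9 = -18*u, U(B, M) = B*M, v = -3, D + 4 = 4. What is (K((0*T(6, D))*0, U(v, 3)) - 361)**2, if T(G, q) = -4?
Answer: 1620529/16 ≈ 1.0128e+5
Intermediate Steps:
D = 0 (D = -4 + 4 = 0)
K(C, u) = 9/4 - 9*u/2 (K(C, u) = 9/4 + (-18*u)/4 = 9/4 - 9*u/2)
(K((0*T(6, D))*0, U(v, 3)) - 361)**2 = ((9/4 - (-27)*3/2) - 361)**2 = ((9/4 - 9/2*(-9)) - 361)**2 = ((9/4 + 81/2) - 361)**2 = (171/4 - 361)**2 = (-1273/4)**2 = 1620529/16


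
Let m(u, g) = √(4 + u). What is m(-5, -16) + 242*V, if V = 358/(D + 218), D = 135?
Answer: 86636/353 + I ≈ 245.43 + 1.0*I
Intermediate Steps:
V = 358/353 (V = 358/(135 + 218) = 358/353 ≈ 1.0142)
m(-5, -16) + 242*V = √(4 - 5) + 242*(358/353) = √(-1) + 86636/353 = I + 86636/353 = 86636/353 + I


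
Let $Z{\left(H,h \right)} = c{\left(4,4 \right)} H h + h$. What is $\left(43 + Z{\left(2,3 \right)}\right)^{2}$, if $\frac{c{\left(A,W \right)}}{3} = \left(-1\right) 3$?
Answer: $64$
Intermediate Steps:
$c{\left(A,W \right)} = -9$ ($c{\left(A,W \right)} = 3 \left(\left(-1\right) 3\right) = 3 \left(-3\right) = -9$)
$Z{\left(H,h \right)} = h - 9 H h$ ($Z{\left(H,h \right)} = - 9 H h + h = h - 9 H h$)
$\left(43 + Z{\left(2,3 \right)}\right)^{2} = \left(43 + 3 \left(1 - 18\right)\right)^{2} = \left(43 + 3 \left(-17\right)\right)^{2} = \left(43 - 51\right)^{2} = \left(-8\right)^{2} = 64$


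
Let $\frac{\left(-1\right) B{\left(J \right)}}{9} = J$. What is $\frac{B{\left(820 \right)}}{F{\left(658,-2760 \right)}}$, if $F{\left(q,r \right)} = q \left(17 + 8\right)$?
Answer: $- \frac{738}{1645} \approx -0.44863$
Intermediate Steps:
$B{\left(J \right)} = - 9 J$
$F{\left(q,r \right)} = 25 q$ ($F{\left(q,r \right)} = q 25 = 25 q$)
$\frac{B{\left(820 \right)}}{F{\left(658,-2760 \right)}} = \frac{\left(-9\right) 820}{25 \cdot 658} = - \frac{7380}{16450} = \left(-7380\right) \frac{1}{16450} = - \frac{738}{1645}$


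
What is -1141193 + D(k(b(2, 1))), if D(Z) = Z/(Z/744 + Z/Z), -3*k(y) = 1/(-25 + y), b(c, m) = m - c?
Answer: -66226852625/58033 ≈ -1.1412e+6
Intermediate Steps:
k(y) = -1/(3*(-25 + y))
D(Z) = Z/(1 + Z/744) (D(Z) = Z/(Z*(1/744) + 1) = Z/(Z/744 + 1) = Z/(1 + Z/744))
-1141193 + D(k(b(2, 1))) = -1141193 + 744*(-1/(-75 + 3*(1 - 1*2)))/(744 - 1/(-75 + 3*(1 - 1*2))) = -1141193 + 744*(-1/(-75 + 3*(1 - 2)))/(744 - 1/(-75 + 3*(1 - 2))) = -1141193 + 744*(-1/(-75 + 3*(-1)))/(744 - 1/(-75 + 3*(-1))) = -1141193 + 744*(-1/(-75 - 3))/(744 - 1/(-75 - 3)) = -1141193 + 744*(-1/(-78))/(744 - 1/(-78)) = -1141193 + 744*(-1*(-1/78))/(744 - 1*(-1/78)) = -1141193 + 744*(1/78)/(744 + 1/78) = -1141193 + 744*(1/78)/(58033/78) = -1141193 + 744*(1/78)*(78/58033) = -1141193 + 744/58033 = -66226852625/58033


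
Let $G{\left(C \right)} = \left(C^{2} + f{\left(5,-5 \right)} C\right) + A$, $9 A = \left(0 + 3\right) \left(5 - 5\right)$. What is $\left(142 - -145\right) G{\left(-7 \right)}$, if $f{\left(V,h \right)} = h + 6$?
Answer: $12054$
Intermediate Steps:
$f{\left(V,h \right)} = 6 + h$
$A = 0$ ($A = \frac{\left(0 + 3\right) \left(5 - 5\right)}{9} = \frac{3 \cdot 0}{9} = \frac{1}{9} \cdot 0 = 0$)
$G{\left(C \right)} = C + C^{2}$ ($G{\left(C \right)} = \left(C^{2} + \left(6 - 5\right) C\right) + 0 = \left(C^{2} + 1 C\right) + 0 = \left(C^{2} + C\right) + 0 = \left(C + C^{2}\right) + 0 = C + C^{2}$)
$\left(142 - -145\right) G{\left(-7 \right)} = \left(142 - -145\right) \left(- 7 \left(1 - 7\right)\right) = \left(142 + 145\right) \left(\left(-7\right) \left(-6\right)\right) = 287 \cdot 42 = 12054$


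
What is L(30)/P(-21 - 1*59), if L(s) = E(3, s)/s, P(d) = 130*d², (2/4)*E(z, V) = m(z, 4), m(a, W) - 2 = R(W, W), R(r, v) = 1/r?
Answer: 3/16640000 ≈ 1.8029e-7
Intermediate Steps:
m(a, W) = 2 + 1/W
E(z, V) = 9/2 (E(z, V) = 2*(2 + 1/4) = 2*(2 + ¼) = 2*(9/4) = 9/2)
L(s) = 9/(2*s)
L(30)/P(-21 - 1*59) = ((9/2)/30)/((130*(-21 - 1*59)²)) = ((9/2)*(1/30))/((130*(-21 - 59)²)) = 3/(20*((130*(-80)²))) = 3/(20*((130*6400))) = (3/20)/832000 = (3/20)*(1/832000) = 3/16640000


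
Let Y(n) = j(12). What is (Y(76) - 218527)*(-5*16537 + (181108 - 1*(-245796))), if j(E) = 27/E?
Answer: -300881483681/4 ≈ -7.5220e+10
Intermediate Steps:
Y(n) = 9/4 (Y(n) = 27/12 = 27*(1/12) = 9/4)
(Y(76) - 218527)*(-5*16537 + (181108 - 1*(-245796))) = (9/4 - 218527)*(-5*16537 + (181108 - 1*(-245796))) = -874099*(-82685 + (181108 + 245796))/4 = -874099*(-82685 + 426904)/4 = -874099/4*344219 = -300881483681/4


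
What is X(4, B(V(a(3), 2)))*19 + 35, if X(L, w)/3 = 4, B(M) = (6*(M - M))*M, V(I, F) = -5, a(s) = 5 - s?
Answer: 263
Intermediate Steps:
B(M) = 0 (B(M) = (6*0)*M = 0*M = 0)
X(L, w) = 12 (X(L, w) = 3*4 = 12)
X(4, B(V(a(3), 2)))*19 + 35 = 12*19 + 35 = 228 + 35 = 263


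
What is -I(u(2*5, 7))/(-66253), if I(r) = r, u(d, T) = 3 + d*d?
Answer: 103/66253 ≈ 0.0015546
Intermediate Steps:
u(d, T) = 3 + d²
-I(u(2*5, 7))/(-66253) = -(3 + (2*5)²)/(-66253) = -(3 + 10²)*(-1)/66253 = -(3 + 100)*(-1)/66253 = -103*(-1)/66253 = -1*(-103/66253) = 103/66253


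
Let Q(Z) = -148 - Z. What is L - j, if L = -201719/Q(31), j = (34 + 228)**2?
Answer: -12085557/179 ≈ -67517.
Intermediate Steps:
j = 68644 (j = 262**2 = 68644)
L = 201719/179 (L = -201719/(-148 - 1*31) = -201719/(-148 - 31) = -201719/(-179) = -201719*(-1/179) = 201719/179 ≈ 1126.9)
L - j = 201719/179 - 1*68644 = 201719/179 - 68644 = -12085557/179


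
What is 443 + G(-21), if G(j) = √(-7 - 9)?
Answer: 443 + 4*I ≈ 443.0 + 4.0*I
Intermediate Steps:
G(j) = 4*I (G(j) = √(-16) = 4*I)
443 + G(-21) = 443 + 4*I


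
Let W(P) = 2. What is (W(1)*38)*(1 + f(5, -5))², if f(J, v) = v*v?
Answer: 51376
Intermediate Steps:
f(J, v) = v²
(W(1)*38)*(1 + f(5, -5))² = (2*38)*(1 + (-5)²)² = 76*(1 + 25)² = 76*26² = 76*676 = 51376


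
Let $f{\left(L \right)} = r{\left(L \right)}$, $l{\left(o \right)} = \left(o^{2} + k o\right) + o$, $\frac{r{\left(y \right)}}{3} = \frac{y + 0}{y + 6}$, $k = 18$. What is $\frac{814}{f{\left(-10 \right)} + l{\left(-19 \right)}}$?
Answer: $\frac{1628}{15} \approx 108.53$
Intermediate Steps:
$r{\left(y \right)} = \frac{3 y}{6 + y}$ ($r{\left(y \right)} = 3 \frac{y + 0}{y + 6} = 3 \frac{y}{6 + y} = \frac{3 y}{6 + y}$)
$l{\left(o \right)} = o^{2} + 19 o$ ($l{\left(o \right)} = \left(o^{2} + 18 o\right) + o = o^{2} + 19 o$)
$f{\left(L \right)} = \frac{3 L}{6 + L}$
$\frac{814}{f{\left(-10 \right)} + l{\left(-19 \right)}} = \frac{814}{3 \left(-10\right) \frac{1}{6 - 10} - 19 \left(19 - 19\right)} = \frac{814}{3 \left(-10\right) \frac{1}{-4} - 0} = \frac{814}{3 \left(-10\right) \left(- \frac{1}{4}\right) + 0} = \frac{814}{\frac{15}{2} + 0} = \frac{814}{\frac{15}{2}} = 814 \cdot \frac{2}{15} = \frac{1628}{15}$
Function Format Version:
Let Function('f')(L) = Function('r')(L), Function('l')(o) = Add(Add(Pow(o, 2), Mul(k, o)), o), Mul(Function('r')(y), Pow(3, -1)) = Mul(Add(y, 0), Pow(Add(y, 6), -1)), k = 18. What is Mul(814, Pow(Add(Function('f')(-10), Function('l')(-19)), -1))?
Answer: Rational(1628, 15) ≈ 108.53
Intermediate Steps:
Function('r')(y) = Mul(3, y, Pow(Add(6, y), -1)) (Function('r')(y) = Mul(3, Mul(Add(y, 0), Pow(Add(y, 6), -1))) = Mul(3, Mul(y, Pow(Add(6, y), -1))) = Mul(3, y, Pow(Add(6, y), -1)))
Function('l')(o) = Add(Pow(o, 2), Mul(19, o)) (Function('l')(o) = Add(Add(Pow(o, 2), Mul(18, o)), o) = Add(Pow(o, 2), Mul(19, o)))
Function('f')(L) = Mul(3, L, Pow(Add(6, L), -1))
Mul(814, Pow(Add(Function('f')(-10), Function('l')(-19)), -1)) = Mul(814, Pow(Add(Mul(3, -10, Pow(Add(6, -10), -1)), Mul(-19, Add(19, -19))), -1)) = Mul(814, Pow(Add(Mul(3, -10, Pow(-4, -1)), Mul(-19, 0)), -1)) = Mul(814, Pow(Add(Mul(3, -10, Rational(-1, 4)), 0), -1)) = Mul(814, Pow(Add(Rational(15, 2), 0), -1)) = Mul(814, Pow(Rational(15, 2), -1)) = Mul(814, Rational(2, 15)) = Rational(1628, 15)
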